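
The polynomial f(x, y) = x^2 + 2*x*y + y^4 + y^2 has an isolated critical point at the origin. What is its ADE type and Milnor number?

Type A3, Milnor number mu = 3.

The Hessian of f at 0 has rank 1. Corank 1: A-series; mu = 3 gives A_3.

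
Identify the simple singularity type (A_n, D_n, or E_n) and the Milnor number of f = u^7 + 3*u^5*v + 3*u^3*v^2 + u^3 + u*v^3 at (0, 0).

The Hessian of f at 0 is [[0, 0], [0, 0]] with rank 0, so corank 2. A Groebner basis of the Jacobian ideal J(f) in C{u,v} is {u^3, u*v^2, 3*u^2 + v^3}; counting standard monomials gives mu = 7. Corank 2; j^3 = u^3 is a perfect cube, so E-series; the 4-jet and mu = 7 give E_7.

Type E_7, Milnor number mu = 7.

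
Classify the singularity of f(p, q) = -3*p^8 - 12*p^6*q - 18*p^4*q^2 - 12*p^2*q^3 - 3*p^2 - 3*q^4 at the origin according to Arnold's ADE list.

The Hessian of f at 0 has rank 1. Corank 1: A-series; mu = 3 gives A_3.

A_3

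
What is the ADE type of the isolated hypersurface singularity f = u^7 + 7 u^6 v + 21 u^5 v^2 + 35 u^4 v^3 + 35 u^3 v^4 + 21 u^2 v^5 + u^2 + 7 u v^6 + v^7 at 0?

A_{6}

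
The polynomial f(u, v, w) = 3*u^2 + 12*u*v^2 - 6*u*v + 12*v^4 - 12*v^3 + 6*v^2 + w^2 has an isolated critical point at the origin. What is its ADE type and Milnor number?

Type A1, Milnor number mu = 1.

The Hessian of f at 0 is [[6, -6, 0], [-6, 12, 0], [0, 0, 2]] with rank 3, so corank 0. A Groebner basis of the Jacobian ideal J(f) in C{u,v,w} is {u, v, w}; counting standard monomials gives mu = 1. Corank 0: nondegenerate Morse point, so A_1.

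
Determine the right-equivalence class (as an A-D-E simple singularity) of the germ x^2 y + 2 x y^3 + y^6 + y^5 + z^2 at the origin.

D_{7}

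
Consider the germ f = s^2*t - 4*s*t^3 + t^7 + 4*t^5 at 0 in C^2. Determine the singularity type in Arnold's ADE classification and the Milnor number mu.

Type D_{8}, Milnor number mu = 8.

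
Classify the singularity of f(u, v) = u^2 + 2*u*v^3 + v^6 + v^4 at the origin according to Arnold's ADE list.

The Hessian of f at 0 is [[2, 0], [0, 0]] with rank 1, so corank 1. A Groebner basis of the Jacobian ideal J(f) in C{u,v} is {v^3, u}; counting standard monomials gives mu = 3. Corank 1: A-series; mu = 3 gives A_3.

A3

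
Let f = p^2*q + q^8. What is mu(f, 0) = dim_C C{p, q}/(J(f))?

9

The Hessian of f at 0 has rank 0. Corank 2; j^3 = p^2*q has shape L^2 M (L != M), so D-series; mu = 9 gives D_9.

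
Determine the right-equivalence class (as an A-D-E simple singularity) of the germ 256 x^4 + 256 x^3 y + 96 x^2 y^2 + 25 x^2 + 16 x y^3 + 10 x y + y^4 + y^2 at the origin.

A_{3}

The Hessian of f at 0 has rank 1. Corank 1: A-series; mu = 3 gives A_3.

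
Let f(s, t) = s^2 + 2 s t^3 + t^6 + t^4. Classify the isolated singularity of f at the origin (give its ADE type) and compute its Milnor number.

The Hessian of f at 0 has rank 1. Corank 1: A-series; mu = 3 gives A_3.

Type A_3, Milnor number mu = 3.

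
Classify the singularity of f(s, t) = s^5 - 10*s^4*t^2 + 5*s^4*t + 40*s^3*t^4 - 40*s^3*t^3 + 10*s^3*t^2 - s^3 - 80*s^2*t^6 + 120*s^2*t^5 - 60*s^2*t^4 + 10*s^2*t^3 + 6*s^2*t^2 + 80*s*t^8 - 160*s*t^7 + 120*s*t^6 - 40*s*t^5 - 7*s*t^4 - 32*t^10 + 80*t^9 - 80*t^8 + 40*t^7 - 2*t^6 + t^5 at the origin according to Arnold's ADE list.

The Hessian of f at 0 has rank 0. Corank 2; j^3 = -s^3 is a perfect cube, so E-series; the 5-jet and mu = 8 give E_8.

E_8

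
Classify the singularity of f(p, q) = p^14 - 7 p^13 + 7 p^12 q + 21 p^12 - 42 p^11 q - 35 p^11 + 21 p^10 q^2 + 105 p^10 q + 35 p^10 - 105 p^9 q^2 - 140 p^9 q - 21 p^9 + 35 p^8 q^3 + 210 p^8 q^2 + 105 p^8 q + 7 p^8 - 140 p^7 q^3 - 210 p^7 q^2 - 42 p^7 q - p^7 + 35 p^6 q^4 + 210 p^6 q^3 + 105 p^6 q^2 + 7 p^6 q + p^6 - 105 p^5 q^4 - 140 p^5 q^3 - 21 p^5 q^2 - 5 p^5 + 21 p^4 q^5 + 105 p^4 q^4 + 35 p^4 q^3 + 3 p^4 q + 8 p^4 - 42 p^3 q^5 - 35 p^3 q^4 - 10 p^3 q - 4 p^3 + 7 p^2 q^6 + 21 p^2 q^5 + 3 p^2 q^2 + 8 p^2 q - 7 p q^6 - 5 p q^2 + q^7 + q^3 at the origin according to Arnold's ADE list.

D8

The Hessian of f at 0 has rank 0. Corank 2; j^3 = -(p - q)*(2*p - q)^2 has shape L^2 M (L != M), so D-series; mu = 8 gives D_8.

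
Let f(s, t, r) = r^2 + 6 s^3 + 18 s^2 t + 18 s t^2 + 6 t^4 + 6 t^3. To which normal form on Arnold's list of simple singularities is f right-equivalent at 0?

E_6

The Hessian of f at 0 has rank 1. Corank 2; j^3 = 6*(s + t)^3 is a perfect cube, so E-series; the 4-jet and mu = 6 give E_6.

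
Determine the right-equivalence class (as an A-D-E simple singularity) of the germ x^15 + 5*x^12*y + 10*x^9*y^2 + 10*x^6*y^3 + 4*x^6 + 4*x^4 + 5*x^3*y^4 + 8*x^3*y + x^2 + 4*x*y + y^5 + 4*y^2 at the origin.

A_{4}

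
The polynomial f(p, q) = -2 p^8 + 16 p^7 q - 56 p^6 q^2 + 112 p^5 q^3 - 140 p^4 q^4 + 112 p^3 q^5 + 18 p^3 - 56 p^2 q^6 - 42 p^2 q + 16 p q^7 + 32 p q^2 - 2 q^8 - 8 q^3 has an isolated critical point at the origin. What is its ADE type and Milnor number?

Type D_{9}, Milnor number mu = 9.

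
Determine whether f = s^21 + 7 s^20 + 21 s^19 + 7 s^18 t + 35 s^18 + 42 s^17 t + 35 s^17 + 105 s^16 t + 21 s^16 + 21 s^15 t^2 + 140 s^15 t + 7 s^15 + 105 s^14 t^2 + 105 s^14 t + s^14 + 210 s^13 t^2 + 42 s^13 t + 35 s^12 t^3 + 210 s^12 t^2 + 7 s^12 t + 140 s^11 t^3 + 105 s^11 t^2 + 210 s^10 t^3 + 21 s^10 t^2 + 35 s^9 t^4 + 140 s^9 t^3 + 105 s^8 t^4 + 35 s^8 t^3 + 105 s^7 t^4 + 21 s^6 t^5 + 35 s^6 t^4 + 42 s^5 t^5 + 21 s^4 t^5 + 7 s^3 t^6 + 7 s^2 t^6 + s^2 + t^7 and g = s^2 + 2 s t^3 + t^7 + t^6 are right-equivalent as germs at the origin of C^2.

The Hessian of f at 0 is [[2, 0], [0, 0]] with rank 1, so corank 1. A Groebner basis of the Jacobian ideal J(f) in C{s,t} is {t^6, s}; counting standard monomials gives mu = 6. Corank 1: A-series; mu = 6 gives A_6. The Hessian of g at 0 is [[2, 0], [0, 0]] with rank 1, so corank 1. A Groebner basis of the Jacobian ideal J(g) in C{s,t} is {s + t^3, s^2}; counting standard monomials gives mu = 6. Corank 1: A-series; mu = 6 gives A_6. Both have type A_6, hence right-equivalent.

Yes.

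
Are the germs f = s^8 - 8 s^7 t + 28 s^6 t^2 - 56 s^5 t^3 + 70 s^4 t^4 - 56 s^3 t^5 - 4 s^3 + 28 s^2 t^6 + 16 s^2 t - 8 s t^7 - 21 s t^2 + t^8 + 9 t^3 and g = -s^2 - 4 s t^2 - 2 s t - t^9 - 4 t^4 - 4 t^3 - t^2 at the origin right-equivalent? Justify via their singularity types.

The Hessian of f at 0 is [[0, 0], [0, 0]] with rank 0, so corank 2. A Groebner basis of the Jacobian ideal J(f) in C{s,t} is {32*s*t + t^7 - 48*t^2, s*t^2 - 3*t^3/2, s^2 - 5*s*t/2 + 3*t^2/2}; counting standard monomials gives mu = 9. Corank 2; j^3 = -(s - t)*(2*s - 3*t)^2 has shape L^2 M (L != M), so D-series; mu = 9 gives D_9. The Hessian of g at 0 is [[-2, -2], [-2, -2]] with rank 1, so corank 1. A Groebner basis of the Jacobian ideal J(g) in C{s,t} is {s^4 + 4*s^3*t - 3*s^3 - 5*s^2*t + 5*s^2/4 + 3*s*t/2 - s/8 - t/8, s/2 + t^2 + t/2}; counting standard monomials gives mu = 8. Corank 1: A-series; mu = 8 gives A_8. f is D_9 but g is A_8, hence not right-equivalent.

No.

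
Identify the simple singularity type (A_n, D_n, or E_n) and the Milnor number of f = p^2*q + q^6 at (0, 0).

Type D_7, Milnor number mu = 7.

The Hessian of f at 0 is [[0, 0], [0, 0]] with rank 0, so corank 2. A Groebner basis of the Jacobian ideal J(f) in C{p,q} is {p^2/6 + q^5, p^3, p*q}; counting standard monomials gives mu = 7. Corank 2; j^3 = p^2*q has shape L^2 M (L != M), so D-series; mu = 7 gives D_7.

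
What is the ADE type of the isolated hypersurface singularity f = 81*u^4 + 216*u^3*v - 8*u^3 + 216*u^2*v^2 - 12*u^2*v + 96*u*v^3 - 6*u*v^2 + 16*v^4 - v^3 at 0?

The Hessian of f at 0 has rank 0. Corank 2; j^3 = -(2*u + v)^3 is a perfect cube, so E-series; the 4-jet and mu = 6 give E_6.

E_6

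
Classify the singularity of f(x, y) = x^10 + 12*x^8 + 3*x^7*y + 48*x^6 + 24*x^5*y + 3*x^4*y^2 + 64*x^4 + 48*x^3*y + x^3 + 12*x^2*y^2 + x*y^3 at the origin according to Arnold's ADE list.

E_{7}

The Hessian of f at 0 has rank 0. Corank 2; j^3 = x^3 is a perfect cube, so E-series; the 4-jet and mu = 7 give E_7.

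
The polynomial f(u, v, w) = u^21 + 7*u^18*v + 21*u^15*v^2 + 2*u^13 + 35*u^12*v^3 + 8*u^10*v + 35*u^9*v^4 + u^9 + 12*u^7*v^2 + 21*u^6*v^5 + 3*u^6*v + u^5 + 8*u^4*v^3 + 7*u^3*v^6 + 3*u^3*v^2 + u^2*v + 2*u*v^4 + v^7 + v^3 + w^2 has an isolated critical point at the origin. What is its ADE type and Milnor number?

The Hessian of f at 0 has rank 1. Corank 2; j^3 = v*(u^2 + v^2) splits into three distinct lines over C (the quadratic factor has nonzero discriminant), so D_4.

Type D_{4}, Milnor number mu = 4.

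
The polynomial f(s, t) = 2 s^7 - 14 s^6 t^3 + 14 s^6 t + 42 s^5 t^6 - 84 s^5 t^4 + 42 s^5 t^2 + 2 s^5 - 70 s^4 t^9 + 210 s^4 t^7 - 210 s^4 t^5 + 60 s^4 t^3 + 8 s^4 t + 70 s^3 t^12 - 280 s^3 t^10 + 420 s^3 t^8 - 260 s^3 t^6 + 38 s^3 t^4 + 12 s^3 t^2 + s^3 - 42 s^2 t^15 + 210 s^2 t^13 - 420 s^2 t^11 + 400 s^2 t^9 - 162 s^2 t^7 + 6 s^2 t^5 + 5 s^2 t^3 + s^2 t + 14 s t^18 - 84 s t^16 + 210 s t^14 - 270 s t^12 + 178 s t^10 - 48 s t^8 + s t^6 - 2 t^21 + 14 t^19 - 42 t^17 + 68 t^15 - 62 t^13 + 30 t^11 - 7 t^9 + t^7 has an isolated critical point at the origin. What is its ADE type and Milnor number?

Type D8, Milnor number mu = 8.

The Hessian of f at 0 has rank 0. Corank 2; j^3 = s^2*(s + t) has shape L^2 M (L != M), so D-series; mu = 8 gives D_8.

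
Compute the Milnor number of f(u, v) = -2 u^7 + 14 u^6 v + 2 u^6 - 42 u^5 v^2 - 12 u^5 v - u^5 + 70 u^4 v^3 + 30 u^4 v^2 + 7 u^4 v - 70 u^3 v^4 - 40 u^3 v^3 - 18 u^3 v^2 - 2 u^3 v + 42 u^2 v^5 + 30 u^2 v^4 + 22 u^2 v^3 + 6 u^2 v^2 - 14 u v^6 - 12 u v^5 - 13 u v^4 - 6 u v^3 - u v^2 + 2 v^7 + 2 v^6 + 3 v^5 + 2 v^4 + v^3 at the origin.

8

The Hessian of f at 0 has rank 0. Corank 2; j^3 = -v^2*(u - v) has shape L^2 M (L != M), so D-series; mu = 8 gives D_8.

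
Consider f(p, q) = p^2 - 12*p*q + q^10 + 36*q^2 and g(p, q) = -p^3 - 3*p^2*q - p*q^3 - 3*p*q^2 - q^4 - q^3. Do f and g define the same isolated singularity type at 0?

The Hessian of f at 0 has rank 1. Corank 1: A-series; mu = 9 gives A_9. The Hessian of g at 0 has rank 0. Corank 2; j^3 = -(p + q)^3 is a perfect cube, so E-series; the 4-jet and mu = 7 give E_7. f is A_9 but g is E_7, hence not right-equivalent.

No.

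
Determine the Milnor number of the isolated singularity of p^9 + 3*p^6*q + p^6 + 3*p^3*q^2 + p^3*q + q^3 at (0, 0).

7

The Hessian of f at 0 has rank 0. Corank 2; j^3 = q^3 is a perfect cube, so E-series; the 4-jet and mu = 7 give E_7.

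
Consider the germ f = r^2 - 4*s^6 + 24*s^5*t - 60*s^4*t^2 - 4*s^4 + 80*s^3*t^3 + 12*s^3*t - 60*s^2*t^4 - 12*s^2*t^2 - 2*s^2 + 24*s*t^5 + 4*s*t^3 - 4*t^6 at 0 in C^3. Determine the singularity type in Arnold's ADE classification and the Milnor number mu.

Type A_5, Milnor number mu = 5.

The Hessian of f at 0 has rank 2. Corank 1: A-series; mu = 5 gives A_5.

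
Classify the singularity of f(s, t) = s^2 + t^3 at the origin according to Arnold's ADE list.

The Hessian of f at 0 has rank 1. Corank 1: A-series; mu = 2 gives A_2.

A_{2}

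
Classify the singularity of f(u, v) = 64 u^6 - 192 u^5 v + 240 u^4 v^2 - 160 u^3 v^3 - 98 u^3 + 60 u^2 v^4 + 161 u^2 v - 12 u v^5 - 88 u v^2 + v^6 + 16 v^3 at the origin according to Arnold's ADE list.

D7

The Hessian of f at 0 has rank 0. Corank 2; j^3 = -(2*u - v)*(7*u - 4*v)^2 has shape L^2 M (L != M), so D-series; mu = 7 gives D_7.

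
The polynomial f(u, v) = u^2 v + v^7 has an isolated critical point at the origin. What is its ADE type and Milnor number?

The Hessian of f at 0 has rank 0. Corank 2; j^3 = u^2*v has shape L^2 M (L != M), so D-series; mu = 8 gives D_8.

Type D_{8}, Milnor number mu = 8.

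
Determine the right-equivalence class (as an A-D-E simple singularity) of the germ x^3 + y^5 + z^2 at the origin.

E_8

The Hessian of f at 0 is [[0, 0, 0], [0, 0, 0], [0, 0, 2]] with rank 1, so corank 2. A Groebner basis of the Jacobian ideal J(f) in C{x,y,z} is {y^4, x^2, z}; counting standard monomials gives mu = 8. Corank 2; j^3 = x^3 is a perfect cube, so E-series; the 5-jet and mu = 8 give E_8.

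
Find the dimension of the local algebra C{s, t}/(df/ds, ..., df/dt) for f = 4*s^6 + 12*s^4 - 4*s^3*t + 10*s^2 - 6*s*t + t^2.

1

The Hessian of f at 0 has rank 2. Corank 0: nondegenerate Morse point, so A_1.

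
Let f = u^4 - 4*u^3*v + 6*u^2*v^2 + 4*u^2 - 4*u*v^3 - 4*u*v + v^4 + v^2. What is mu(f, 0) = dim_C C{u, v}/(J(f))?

The Hessian of f at 0 has rank 1. Corank 1: A-series; mu = 3 gives A_3.

3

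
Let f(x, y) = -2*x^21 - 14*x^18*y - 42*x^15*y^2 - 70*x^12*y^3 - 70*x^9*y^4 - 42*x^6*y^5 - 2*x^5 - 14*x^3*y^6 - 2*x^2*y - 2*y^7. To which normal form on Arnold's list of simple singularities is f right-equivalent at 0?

D_{8}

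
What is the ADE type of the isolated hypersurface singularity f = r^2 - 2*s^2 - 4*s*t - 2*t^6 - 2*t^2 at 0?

A5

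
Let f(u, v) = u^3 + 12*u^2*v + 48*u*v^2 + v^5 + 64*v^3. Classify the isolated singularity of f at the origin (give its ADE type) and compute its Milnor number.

Type E8, Milnor number mu = 8.

The Hessian of f at 0 has rank 0. Corank 2; j^3 = (u + 4*v)^3 is a perfect cube, so E-series; the 5-jet and mu = 8 give E_8.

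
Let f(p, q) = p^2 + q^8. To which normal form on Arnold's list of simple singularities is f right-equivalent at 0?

A7

The Hessian of f at 0 has rank 1. Corank 1: A-series; mu = 7 gives A_7.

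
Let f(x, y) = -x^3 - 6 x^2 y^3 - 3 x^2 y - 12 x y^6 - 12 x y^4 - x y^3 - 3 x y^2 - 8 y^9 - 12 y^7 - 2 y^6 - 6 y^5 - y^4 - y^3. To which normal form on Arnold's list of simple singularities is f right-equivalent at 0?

The Hessian of f at 0 is [[0, 0], [0, 0]] with rank 0, so corank 2. A Groebner basis of the Jacobian ideal J(f) in C{x,y} is {x^3 + 3*x^2*y + 6*x^2 + 12*x*y + 6*y^2, -3*x^2 + x*y^2 - 6*x*y - 3*y^2, 3*x^2 + 6*x*y + y^3 + 3*y^2}; counting standard monomials gives mu = 7. Corank 2; j^3 = -(x + y)^3 is a perfect cube, so E-series; the 4-jet and mu = 7 give E_7.

E_7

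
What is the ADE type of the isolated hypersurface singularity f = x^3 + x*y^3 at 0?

E_7

The Hessian of f at 0 is [[0, 0], [0, 0]] with rank 0, so corank 2. A Groebner basis of the Jacobian ideal J(f) in C{x,y} is {x^3, x*y^2, 3*x^2 + y^3}; counting standard monomials gives mu = 7. Corank 2; j^3 = x^3 is a perfect cube, so E-series; the 4-jet and mu = 7 give E_7.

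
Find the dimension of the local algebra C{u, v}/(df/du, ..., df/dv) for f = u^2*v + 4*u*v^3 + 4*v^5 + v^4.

5

The Hessian of f at 0 is [[0, 0], [0, 0]] with rank 0, so corank 2. A Groebner basis of the Jacobian ideal J(f) in C{u,v} is {u*v^2, u*v/2 + v^3, u^2 - 2*u*v}; counting standard monomials gives mu = 5. Corank 2; j^3 = u^2*v has shape L^2 M (L != M), so D-series; mu = 5 gives D_5.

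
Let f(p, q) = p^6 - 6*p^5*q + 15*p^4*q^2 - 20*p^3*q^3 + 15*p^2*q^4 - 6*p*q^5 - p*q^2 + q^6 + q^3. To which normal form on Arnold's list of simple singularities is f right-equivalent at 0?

D_{7}

The Hessian of f at 0 has rank 0. Corank 2; j^3 = -q^2*(p - q) has shape L^2 M (L != M), so D-series; mu = 7 gives D_7.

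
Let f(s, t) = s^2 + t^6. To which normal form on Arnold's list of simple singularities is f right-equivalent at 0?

A_5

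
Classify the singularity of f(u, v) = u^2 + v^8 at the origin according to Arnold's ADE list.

The Hessian of f at 0 is [[2, 0], [0, 0]] with rank 1, so corank 1. A Groebner basis of the Jacobian ideal J(f) in C{u,v} is {v^7, u}; counting standard monomials gives mu = 7. Corank 1: A-series; mu = 7 gives A_7.

A_7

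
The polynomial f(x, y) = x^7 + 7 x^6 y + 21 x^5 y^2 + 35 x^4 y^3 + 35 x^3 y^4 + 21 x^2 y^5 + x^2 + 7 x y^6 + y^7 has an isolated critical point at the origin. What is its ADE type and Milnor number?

The Hessian of f at 0 has rank 1. Corank 1: A-series; mu = 6 gives A_6.

Type A_6, Milnor number mu = 6.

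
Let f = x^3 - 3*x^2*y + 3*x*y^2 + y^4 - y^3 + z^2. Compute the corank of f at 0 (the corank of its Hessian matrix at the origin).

Hessian at 0 has rank 1.

2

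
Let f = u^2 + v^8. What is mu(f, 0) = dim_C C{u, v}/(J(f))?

7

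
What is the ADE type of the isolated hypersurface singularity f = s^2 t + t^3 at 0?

D4

The Hessian of f at 0 has rank 0. Corank 2; j^3 = t*(s^2 + t^2) splits into three distinct lines over C (the quadratic factor has nonzero discriminant), so D_4.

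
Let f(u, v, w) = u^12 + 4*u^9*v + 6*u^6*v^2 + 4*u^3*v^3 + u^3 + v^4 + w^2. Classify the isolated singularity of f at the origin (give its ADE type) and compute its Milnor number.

The Hessian of f at 0 is [[0, 0, 0], [0, 0, 0], [0, 0, 2]] with rank 1, so corank 2. A Groebner basis of the Jacobian ideal J(f) in C{u,v,w} is {v^3, u^2, w}; counting standard monomials gives mu = 6. Corank 2; j^3 = u^3 is a perfect cube, so E-series; the 4-jet and mu = 6 give E_6.

Type E6, Milnor number mu = 6.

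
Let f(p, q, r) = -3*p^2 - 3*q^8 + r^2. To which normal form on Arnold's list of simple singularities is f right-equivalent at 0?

A_7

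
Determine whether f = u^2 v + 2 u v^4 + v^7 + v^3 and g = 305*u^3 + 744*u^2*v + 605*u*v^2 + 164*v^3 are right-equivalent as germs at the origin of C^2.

Yes.

The Hessian of f at 0 is [[0, 0], [0, 0]] with rank 0, so corank 2. A Groebner basis of the Jacobian ideal J(f) in C{u,v} is {v^3, u^2 + 3*v^2, u*v}; counting standard monomials gives mu = 4. Corank 2; j^3 = v*(u^2 + v^2) splits into three distinct lines over C (the quadratic factor has nonzero discriminant), so D_4. The Hessian of g at 0 is [[0, 0], [0, 0]] with rank 0, so corank 2. A Groebner basis of the Jacobian ideal J(g) in C{u,v} is {v^3, u^2 - 23*v^2/39, u*v + 10*v^2/13}; counting standard monomials gives mu = 4. Corank 2; j^3 = (5*u + 4*v)*(61*u^2 + 100*u*v + 41*v^2) splits into three distinct lines over C (the quadratic factor has nonzero discriminant), so D_4. Both have type D_4, hence right-equivalent.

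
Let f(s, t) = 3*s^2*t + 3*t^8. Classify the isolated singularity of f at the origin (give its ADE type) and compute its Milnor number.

Type D_{9}, Milnor number mu = 9.

The Hessian of f at 0 has rank 0. Corank 2; j^3 = 3*s^2*t has shape L^2 M (L != M), so D-series; mu = 9 gives D_9.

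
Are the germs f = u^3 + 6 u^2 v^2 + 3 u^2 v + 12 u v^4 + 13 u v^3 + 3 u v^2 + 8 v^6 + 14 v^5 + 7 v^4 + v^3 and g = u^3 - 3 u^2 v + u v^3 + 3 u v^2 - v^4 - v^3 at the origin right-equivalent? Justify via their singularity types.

The Hessian of f at 0 has rank 0. Corank 2; j^3 = (u + v)^3 is a perfect cube, so E-series; the 4-jet and mu = 7 give E_7. The Hessian of g at 0 has rank 0. Corank 2; j^3 = (u - v)^3 is a perfect cube, so E-series; the 4-jet and mu = 7 give E_7. Both have type E_7, hence right-equivalent.

Yes.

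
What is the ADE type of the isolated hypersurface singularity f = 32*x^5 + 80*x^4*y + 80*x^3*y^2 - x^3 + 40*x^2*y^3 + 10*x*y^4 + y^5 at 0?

E8

The Hessian of f at 0 has rank 0. Corank 2; j^3 = -x^3 is a perfect cube, so E-series; the 5-jet and mu = 8 give E_8.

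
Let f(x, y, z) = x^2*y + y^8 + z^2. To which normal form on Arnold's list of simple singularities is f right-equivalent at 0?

The Hessian of f at 0 is [[0, 0, 0], [0, 0, 0], [0, 0, 2]] with rank 1, so corank 2. A Groebner basis of the Jacobian ideal J(f) in C{x,y,z} is {x^2/8 + y^7, x^3, x*y, z}; counting standard monomials gives mu = 9. Corank 2; j^3 = x^2*y has shape L^2 M (L != M), so D-series; mu = 9 gives D_9.

D9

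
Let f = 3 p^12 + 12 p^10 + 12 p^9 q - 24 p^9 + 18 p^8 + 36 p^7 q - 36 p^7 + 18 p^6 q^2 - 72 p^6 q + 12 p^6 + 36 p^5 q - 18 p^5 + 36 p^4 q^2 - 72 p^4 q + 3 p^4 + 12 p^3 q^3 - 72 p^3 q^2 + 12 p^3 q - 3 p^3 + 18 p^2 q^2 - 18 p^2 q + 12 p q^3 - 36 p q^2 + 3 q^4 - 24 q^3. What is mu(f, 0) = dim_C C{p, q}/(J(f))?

6

The Hessian of f at 0 is [[0, 0], [0, 0]] with rank 0, so corank 2. A Groebner basis of the Jacobian ideal J(f) in C{p,q} is {q^4, p*q^2 + 5*q^3/3, p^2 + 4*p*q + 4*q^2}; counting standard monomials gives mu = 6. Corank 2; j^3 = -3*(p + 2*q)^3 is a perfect cube, so E-series; the 4-jet and mu = 6 give E_6.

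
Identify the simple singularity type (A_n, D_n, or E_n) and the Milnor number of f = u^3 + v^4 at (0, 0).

The Hessian of f at 0 has rank 0. Corank 2; j^3 = u^3 is a perfect cube, so E-series; the 4-jet and mu = 6 give E_6.

Type E6, Milnor number mu = 6.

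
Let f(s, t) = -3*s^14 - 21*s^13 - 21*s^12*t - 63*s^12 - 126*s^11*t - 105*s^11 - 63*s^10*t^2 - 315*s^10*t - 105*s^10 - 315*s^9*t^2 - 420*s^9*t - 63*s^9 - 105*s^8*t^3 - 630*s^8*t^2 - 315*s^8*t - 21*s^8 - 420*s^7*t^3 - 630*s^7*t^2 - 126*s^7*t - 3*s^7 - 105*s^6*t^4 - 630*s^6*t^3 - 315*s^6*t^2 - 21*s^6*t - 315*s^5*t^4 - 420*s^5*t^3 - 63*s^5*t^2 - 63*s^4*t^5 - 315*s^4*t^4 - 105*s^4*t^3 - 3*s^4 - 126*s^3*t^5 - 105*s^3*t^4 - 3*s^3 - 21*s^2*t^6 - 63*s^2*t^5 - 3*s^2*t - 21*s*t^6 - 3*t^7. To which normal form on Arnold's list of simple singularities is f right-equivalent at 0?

D8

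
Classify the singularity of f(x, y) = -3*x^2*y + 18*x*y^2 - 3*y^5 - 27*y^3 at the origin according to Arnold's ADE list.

D_{6}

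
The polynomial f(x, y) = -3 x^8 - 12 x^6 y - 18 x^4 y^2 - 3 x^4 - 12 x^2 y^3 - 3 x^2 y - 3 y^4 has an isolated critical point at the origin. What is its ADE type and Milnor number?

The Hessian of f at 0 is [[0, 0], [0, 0]] with rank 0, so corank 2. A Groebner basis of the Jacobian ideal J(f) in C{x,y} is {x^3, x^2/4 + y^3, x*y}; counting standard monomials gives mu = 5. Corank 2; j^3 = -3*x^2*y has shape L^2 M (L != M), so D-series; mu = 5 gives D_5.

Type D5, Milnor number mu = 5.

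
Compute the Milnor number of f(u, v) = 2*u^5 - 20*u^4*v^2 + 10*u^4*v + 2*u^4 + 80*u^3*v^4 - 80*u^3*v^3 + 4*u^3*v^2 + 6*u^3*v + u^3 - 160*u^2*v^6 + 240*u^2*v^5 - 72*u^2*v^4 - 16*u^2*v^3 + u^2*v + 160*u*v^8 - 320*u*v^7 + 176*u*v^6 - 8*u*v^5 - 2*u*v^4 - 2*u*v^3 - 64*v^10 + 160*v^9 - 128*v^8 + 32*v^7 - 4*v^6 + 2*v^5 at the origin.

6

The Hessian of f at 0 is [[0, 0], [0, 0]] with rank 0, so corank 2. A Groebner basis of the Jacobian ideal J(f) in C{u,v} is {u^3, u^2*v, u^2/4 + u*v^2, -7*u^2/4 - u*v + v^3}; counting standard monomials gives mu = 6. Corank 2; j^3 = u^2*(u + v) has shape L^2 M (L != M), so D-series; mu = 6 gives D_6.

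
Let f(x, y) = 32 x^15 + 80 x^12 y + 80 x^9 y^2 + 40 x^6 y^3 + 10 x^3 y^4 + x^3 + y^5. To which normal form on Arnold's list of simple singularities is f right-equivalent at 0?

E_{8}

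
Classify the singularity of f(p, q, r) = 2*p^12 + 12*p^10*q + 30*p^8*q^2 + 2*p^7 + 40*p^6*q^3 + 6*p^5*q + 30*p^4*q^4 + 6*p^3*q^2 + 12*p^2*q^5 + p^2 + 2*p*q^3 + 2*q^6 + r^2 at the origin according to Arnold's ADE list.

The Hessian of f at 0 has rank 2. Corank 1: A-series; mu = 5 gives A_5.

A_5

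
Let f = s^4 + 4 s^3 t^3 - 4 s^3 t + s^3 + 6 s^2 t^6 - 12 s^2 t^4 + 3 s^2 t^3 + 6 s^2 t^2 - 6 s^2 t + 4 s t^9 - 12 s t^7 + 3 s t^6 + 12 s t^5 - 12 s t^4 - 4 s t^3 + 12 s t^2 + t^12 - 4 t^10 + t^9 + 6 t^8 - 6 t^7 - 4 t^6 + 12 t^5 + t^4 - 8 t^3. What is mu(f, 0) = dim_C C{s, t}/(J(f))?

6

The Hessian of f at 0 has rank 0. Corank 2; j^3 = (s - 2*t)^3 is a perfect cube, so E-series; the 4-jet and mu = 6 give E_6.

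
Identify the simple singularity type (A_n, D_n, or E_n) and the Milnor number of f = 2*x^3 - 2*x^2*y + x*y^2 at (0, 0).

The Hessian of f at 0 has rank 0. Corank 2; j^3 = x*(2*x^2 - 2*x*y + y^2) splits into three distinct lines over C (the quadratic factor has nonzero discriminant), so D_4.

Type D4, Milnor number mu = 4.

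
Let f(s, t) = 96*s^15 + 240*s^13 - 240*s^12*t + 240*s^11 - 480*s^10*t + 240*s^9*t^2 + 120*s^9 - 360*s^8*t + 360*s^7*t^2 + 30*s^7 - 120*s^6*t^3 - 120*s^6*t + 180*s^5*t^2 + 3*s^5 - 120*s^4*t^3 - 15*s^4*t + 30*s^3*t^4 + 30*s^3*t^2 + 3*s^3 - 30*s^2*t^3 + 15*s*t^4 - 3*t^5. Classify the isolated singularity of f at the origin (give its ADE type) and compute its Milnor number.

Type E8, Milnor number mu = 8.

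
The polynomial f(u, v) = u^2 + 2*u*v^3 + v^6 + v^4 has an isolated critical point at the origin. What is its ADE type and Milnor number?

The Hessian of f at 0 has rank 1. Corank 1: A-series; mu = 3 gives A_3.

Type A_{3}, Milnor number mu = 3.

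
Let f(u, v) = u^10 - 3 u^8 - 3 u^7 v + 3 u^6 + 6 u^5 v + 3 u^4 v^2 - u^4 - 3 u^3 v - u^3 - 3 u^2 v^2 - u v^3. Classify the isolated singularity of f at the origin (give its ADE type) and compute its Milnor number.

The Hessian of f at 0 is [[0, 0], [0, 0]] with rank 0, so corank 2. A Groebner basis of the Jacobian ideal J(f) in C{u,v} is {3*u^2 + v^4 + v^3, u^3, u^2*v - u^2 - v^3/3, 2*u^2 + u*v^2 + 2*v^3/3}; counting standard monomials gives mu = 7. Corank 2; j^3 = -u^3 is a perfect cube, so E-series; the 4-jet and mu = 7 give E_7.

Type E7, Milnor number mu = 7.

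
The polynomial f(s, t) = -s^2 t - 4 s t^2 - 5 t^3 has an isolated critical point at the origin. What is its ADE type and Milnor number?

The Hessian of f at 0 has rank 0. Corank 2; j^3 = -t*(s^2 + 4*s*t + 5*t^2) splits into three distinct lines over C (the quadratic factor has nonzero discriminant), so D_4.

Type D4, Milnor number mu = 4.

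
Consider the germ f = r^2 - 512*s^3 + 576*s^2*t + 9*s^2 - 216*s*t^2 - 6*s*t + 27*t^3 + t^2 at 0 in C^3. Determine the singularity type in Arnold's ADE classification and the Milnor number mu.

Type A_2, Milnor number mu = 2.

The Hessian of f at 0 has rank 2. Corank 1: A-series; mu = 2 gives A_2.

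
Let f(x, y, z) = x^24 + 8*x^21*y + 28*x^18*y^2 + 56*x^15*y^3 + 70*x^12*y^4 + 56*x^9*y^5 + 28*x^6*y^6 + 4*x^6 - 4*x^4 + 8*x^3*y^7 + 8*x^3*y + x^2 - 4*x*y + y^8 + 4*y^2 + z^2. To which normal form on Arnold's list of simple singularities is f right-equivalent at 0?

A7

The Hessian of f at 0 has rank 2. Corank 1: A-series; mu = 7 gives A_7.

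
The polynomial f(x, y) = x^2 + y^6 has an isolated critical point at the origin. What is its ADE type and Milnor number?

The Hessian of f at 0 is [[2, 0], [0, 0]] with rank 1, so corank 1. A Groebner basis of the Jacobian ideal J(f) in C{x,y} is {y^5, x}; counting standard monomials gives mu = 5. Corank 1: A-series; mu = 5 gives A_5.

Type A5, Milnor number mu = 5.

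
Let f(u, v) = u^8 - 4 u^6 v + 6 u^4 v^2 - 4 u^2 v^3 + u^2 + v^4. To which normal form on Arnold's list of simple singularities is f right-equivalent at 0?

A3

The Hessian of f at 0 has rank 1. Corank 1: A-series; mu = 3 gives A_3.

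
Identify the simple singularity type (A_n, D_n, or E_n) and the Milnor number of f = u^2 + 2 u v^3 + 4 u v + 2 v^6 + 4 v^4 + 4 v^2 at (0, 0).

The Hessian of f at 0 has rank 1. Corank 1: A-series; mu = 5 gives A_5.

Type A_{5}, Milnor number mu = 5.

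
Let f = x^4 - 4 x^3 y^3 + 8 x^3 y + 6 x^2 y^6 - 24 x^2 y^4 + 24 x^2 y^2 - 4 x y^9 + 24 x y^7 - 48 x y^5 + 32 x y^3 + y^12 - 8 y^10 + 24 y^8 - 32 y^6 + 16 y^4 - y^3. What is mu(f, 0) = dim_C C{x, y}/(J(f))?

6

The Hessian of f at 0 is [[0, 0], [0, 0]] with rank 0, so corank 2. A Groebner basis of the Jacobian ideal J(f) in C{x,y} is {x^3 + 6*x^2*y, y^2}; counting standard monomials gives mu = 6. Corank 2; j^3 = -y^3 is a perfect cube, so E-series; the 4-jet and mu = 6 give E_6.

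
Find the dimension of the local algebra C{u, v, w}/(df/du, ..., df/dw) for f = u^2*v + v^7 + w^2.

The Hessian of f at 0 is [[0, 0, 0], [0, 0, 0], [0, 0, 2]] with rank 1, so corank 2. A Groebner basis of the Jacobian ideal J(f) in C{u,v,w} is {u^2/7 + v^6, u^3, u*v, w}; counting standard monomials gives mu = 8. Corank 2; j^3 = u^2*v has shape L^2 M (L != M), so D-series; mu = 8 gives D_8.

8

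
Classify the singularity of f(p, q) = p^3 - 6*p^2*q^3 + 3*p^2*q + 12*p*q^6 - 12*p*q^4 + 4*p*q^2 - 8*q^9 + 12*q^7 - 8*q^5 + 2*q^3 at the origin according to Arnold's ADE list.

D4

The Hessian of f at 0 has rank 0. Corank 2; j^3 = (p + q)*(p^2 + 2*p*q + 2*q^2) splits into three distinct lines over C (the quadratic factor has nonzero discriminant), so D_4.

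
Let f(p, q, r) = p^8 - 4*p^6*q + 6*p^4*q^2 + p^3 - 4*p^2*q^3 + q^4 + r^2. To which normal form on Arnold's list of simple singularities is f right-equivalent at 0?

E_6

The Hessian of f at 0 is [[0, 0, 0], [0, 0, 0], [0, 0, 2]] with rank 1, so corank 2. A Groebner basis of the Jacobian ideal J(f) in C{p,q,r} is {q^3, p^2, r}; counting standard monomials gives mu = 6. Corank 2; j^3 = p^3 is a perfect cube, so E-series; the 4-jet and mu = 6 give E_6.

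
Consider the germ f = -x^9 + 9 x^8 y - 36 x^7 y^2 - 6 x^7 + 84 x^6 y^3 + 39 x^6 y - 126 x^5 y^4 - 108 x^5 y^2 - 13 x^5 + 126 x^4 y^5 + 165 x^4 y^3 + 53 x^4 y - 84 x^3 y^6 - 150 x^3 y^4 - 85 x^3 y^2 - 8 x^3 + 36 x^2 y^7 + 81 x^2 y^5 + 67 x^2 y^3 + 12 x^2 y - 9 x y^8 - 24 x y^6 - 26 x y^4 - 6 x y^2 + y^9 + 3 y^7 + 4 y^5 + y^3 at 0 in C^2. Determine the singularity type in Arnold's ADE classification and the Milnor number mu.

Type E8, Milnor number mu = 8.

The Hessian of f at 0 has rank 0. Corank 2; j^3 = -(2*x - y)^3 is a perfect cube, so E-series; the 5-jet and mu = 8 give E_8.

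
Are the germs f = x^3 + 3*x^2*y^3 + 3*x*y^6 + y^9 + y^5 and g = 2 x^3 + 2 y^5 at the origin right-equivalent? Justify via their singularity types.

Yes.

The Hessian of f at 0 is [[0, 0], [0, 0]] with rank 0, so corank 2. A Groebner basis of the Jacobian ideal J(f) in C{x,y} is {x^2/2 + x*y^3, y^4, x^3, x^2*y}; counting standard monomials gives mu = 8. Corank 2; j^3 = x^3 is a perfect cube, so E-series; the 5-jet and mu = 8 give E_8. The Hessian of g at 0 is [[0, 0], [0, 0]] with rank 0, so corank 2. A Groebner basis of the Jacobian ideal J(g) in C{x,y} is {y^4, x^2}; counting standard monomials gives mu = 8. Corank 2; j^3 = 2*x^3 is a perfect cube, so E-series; the 5-jet and mu = 8 give E_8. Both have type E_8, hence right-equivalent.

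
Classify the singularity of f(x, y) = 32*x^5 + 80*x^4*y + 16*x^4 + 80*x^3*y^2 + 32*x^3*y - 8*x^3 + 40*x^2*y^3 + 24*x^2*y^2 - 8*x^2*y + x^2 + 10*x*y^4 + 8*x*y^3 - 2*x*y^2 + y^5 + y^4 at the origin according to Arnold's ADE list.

The Hessian of f at 0 has rank 1. Corank 1: A-series; mu = 4 gives A_4.

A_{4}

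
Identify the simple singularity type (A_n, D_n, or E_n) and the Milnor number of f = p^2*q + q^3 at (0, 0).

Type D4, Milnor number mu = 4.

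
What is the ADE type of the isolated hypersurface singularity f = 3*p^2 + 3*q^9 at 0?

A8

The Hessian of f at 0 has rank 1. Corank 1: A-series; mu = 8 gives A_8.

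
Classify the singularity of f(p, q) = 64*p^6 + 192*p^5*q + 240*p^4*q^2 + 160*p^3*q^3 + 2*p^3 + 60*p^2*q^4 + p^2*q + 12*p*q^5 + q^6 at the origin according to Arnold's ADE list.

D_{7}

The Hessian of f at 0 has rank 0. Corank 2; j^3 = p^2*(2*p + q) has shape L^2 M (L != M), so D-series; mu = 7 gives D_7.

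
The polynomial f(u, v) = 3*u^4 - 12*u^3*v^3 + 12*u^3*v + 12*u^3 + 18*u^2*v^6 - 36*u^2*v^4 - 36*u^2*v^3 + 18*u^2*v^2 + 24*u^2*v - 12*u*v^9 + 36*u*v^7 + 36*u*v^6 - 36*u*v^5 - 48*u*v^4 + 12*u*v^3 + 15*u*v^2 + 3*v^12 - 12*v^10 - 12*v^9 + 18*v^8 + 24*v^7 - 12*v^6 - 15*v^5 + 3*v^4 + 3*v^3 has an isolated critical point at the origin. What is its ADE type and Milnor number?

Type D_{5}, Milnor number mu = 5.

The Hessian of f at 0 is [[0, 0], [0, 0]] with rank 0, so corank 2. A Groebner basis of the Jacobian ideal J(f) in C{u,v} is {u*v^2 + 2*u*v + v^2, -4*u*v + v^3 - 2*v^2, u^2 + 3*u*v/2 + v^2/2}; counting standard monomials gives mu = 5. Corank 2; j^3 = 3*(u + v)*(2*u + v)^2 has shape L^2 M (L != M), so D-series; mu = 5 gives D_5.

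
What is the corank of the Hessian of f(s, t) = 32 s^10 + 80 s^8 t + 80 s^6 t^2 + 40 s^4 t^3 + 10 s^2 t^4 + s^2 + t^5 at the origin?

1

The Hessian at 0 is [[2, 0], [0, 0]] of rank 1; hence corank 1.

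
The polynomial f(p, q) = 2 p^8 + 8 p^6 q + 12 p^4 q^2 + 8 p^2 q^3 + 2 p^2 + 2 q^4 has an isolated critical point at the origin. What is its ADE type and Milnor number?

Type A3, Milnor number mu = 3.

The Hessian of f at 0 has rank 1. Corank 1: A-series; mu = 3 gives A_3.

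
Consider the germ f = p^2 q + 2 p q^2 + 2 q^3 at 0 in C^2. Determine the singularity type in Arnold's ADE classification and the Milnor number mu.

Type D_{4}, Milnor number mu = 4.

The Hessian of f at 0 has rank 0. Corank 2; j^3 = q*(p^2 + 2*p*q + 2*q^2) splits into three distinct lines over C (the quadratic factor has nonzero discriminant), so D_4.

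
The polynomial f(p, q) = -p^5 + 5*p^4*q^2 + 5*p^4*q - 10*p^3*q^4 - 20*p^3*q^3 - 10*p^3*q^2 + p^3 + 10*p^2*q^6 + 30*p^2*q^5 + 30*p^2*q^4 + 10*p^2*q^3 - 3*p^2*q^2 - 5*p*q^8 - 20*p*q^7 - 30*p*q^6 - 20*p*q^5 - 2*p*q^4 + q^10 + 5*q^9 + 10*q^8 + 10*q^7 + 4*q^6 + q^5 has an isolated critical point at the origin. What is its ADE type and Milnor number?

The Hessian of f at 0 has rank 0. Corank 2; j^3 = p^3 is a perfect cube, so E-series; the 5-jet and mu = 8 give E_8.

Type E_{8}, Milnor number mu = 8.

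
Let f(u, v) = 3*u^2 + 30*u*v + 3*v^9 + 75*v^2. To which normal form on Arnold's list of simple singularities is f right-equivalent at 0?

The Hessian of f at 0 has rank 1. Corank 1: A-series; mu = 8 gives A_8.

A8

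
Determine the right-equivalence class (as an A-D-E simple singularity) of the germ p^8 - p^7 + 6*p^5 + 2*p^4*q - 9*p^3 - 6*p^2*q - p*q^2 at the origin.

The Hessian of f at 0 is [[0, 0], [0, 0]] with rank 0, so corank 2. A Groebner basis of the Jacobian ideal J(f) in C{p,q} is {p^2*q^2 + 144*p^2*q + 27*p^2 + 96*p*q^2 + 27*p*q + 16*q^3 + 6*q^2, -648*p^2*q - 162*p^2 + p*q^3 - 432*p*q^2 - 135*p*q - 72*q^3 - 27*q^2, 2592*p^2*q + 729*p^2 + 1728*p*q^2 + 567*p*q + q^4 + 288*q^3 + 108*q^2, p^3 + p^2*q + p*q^2/3 + q^3/27}; counting standard monomials gives mu = 9. Corank 2; j^3 = -p*(3*p + q)^2 has shape L^2 M (L != M), so D-series; mu = 9 gives D_9.

D_9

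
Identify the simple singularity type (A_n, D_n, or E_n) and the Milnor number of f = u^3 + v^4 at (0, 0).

Type E6, Milnor number mu = 6.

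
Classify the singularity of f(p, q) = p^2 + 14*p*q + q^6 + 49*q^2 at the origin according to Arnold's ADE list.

A_{5}

The Hessian of f at 0 has rank 1. Corank 1: A-series; mu = 5 gives A_5.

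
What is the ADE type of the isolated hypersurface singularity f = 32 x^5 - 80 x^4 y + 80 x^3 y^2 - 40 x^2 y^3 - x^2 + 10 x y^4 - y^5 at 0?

A_{4}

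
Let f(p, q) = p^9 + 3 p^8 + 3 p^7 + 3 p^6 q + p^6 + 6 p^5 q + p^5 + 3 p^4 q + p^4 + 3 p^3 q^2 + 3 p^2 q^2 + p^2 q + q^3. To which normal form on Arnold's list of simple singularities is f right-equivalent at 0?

D_{4}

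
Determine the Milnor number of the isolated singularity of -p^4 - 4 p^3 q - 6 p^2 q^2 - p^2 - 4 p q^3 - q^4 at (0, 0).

The Hessian of f at 0 is [[-2, 0], [0, 0]] with rank 1, so corank 1. A Groebner basis of the Jacobian ideal J(f) in C{p,q} is {q^3, p}; counting standard monomials gives mu = 3. Corank 1: A-series; mu = 3 gives A_3.

3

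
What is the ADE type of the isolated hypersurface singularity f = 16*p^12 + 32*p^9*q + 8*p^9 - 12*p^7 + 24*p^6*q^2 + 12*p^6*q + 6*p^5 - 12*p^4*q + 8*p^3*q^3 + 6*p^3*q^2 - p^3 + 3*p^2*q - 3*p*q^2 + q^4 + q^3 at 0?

E6

The Hessian of f at 0 has rank 0. Corank 2; j^3 = -(p - q)^3 is a perfect cube, so E-series; the 4-jet and mu = 6 give E_6.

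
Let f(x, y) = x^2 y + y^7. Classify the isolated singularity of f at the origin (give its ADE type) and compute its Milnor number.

The Hessian of f at 0 has rank 0. Corank 2; j^3 = x^2*y has shape L^2 M (L != M), so D-series; mu = 8 gives D_8.

Type D_{8}, Milnor number mu = 8.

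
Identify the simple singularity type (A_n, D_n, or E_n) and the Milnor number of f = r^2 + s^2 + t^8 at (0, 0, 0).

Type A_{7}, Milnor number mu = 7.

The Hessian of f at 0 has rank 2. Corank 1: A-series; mu = 7 gives A_7.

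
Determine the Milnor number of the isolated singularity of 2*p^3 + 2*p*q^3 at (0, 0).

7

The Hessian of f at 0 has rank 0. Corank 2; j^3 = 2*p^3 is a perfect cube, so E-series; the 4-jet and mu = 7 give E_7.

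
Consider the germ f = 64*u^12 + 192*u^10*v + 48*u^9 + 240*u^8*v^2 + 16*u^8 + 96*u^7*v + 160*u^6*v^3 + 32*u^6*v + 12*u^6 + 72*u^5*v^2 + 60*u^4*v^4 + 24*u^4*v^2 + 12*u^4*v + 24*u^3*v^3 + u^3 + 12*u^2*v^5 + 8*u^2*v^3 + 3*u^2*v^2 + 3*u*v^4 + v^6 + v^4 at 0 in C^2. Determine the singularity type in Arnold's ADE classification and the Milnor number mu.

The Hessian of f at 0 has rank 0. Corank 2; j^3 = u^3 is a perfect cube, so E-series; the 4-jet and mu = 6 give E_6.

Type E_6, Milnor number mu = 6.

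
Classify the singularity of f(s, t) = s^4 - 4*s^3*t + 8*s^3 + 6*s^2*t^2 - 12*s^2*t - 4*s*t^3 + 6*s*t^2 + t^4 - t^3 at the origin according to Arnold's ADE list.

E_6

The Hessian of f at 0 has rank 0. Corank 2; j^3 = (2*s - t)^3 is a perfect cube, so E-series; the 4-jet and mu = 6 give E_6.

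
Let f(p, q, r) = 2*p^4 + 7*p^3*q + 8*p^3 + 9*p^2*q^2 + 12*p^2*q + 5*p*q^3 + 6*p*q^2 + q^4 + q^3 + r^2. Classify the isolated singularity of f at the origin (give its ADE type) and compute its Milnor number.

Type E7, Milnor number mu = 7.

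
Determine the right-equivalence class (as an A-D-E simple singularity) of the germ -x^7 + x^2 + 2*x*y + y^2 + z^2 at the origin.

A_{6}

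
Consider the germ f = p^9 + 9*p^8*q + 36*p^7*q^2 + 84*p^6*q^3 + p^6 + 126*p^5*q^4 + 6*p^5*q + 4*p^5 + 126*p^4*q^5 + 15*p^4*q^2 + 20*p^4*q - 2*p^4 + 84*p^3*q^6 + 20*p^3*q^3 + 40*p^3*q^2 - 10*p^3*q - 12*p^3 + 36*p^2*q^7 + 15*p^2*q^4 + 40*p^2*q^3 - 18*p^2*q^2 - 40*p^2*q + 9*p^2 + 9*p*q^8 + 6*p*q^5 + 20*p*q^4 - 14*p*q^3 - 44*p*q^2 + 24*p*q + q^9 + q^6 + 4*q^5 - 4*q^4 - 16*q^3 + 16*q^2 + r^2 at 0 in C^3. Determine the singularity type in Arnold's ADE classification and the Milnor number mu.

The Hessian of f at 0 has rank 2. Corank 1: A-series; mu = 8 gives A_8.

Type A8, Milnor number mu = 8.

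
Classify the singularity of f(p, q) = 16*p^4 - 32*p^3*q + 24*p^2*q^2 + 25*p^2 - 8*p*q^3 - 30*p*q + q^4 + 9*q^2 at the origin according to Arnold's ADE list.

A3

The Hessian of f at 0 has rank 1. Corank 1: A-series; mu = 3 gives A_3.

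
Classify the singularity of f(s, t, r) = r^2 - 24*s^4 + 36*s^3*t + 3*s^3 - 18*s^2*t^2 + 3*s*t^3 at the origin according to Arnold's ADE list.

The Hessian of f at 0 is [[0, 0, 0], [0, 0, 0], [0, 0, 2]] with rank 1, so corank 2. A Groebner basis of the Jacobian ideal J(f) in C{s,t,r} is {3*s^2/4 + t^4 + t^3/4, s^3, s^2*t - s^2/4 - t^3/12, -s^2 + s*t^2 - t^3/3, r}; counting standard monomials gives mu = 7. Corank 2; j^3 = 3*s^3 is a perfect cube, so E-series; the 4-jet and mu = 7 give E_7.

E7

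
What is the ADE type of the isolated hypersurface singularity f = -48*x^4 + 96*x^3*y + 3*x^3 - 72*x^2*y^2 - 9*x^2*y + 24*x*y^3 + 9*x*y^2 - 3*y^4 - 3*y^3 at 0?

The Hessian of f at 0 is [[0, 0], [0, 0]] with rank 0, so corank 2. A Groebner basis of the Jacobian ideal J(f) in C{x,y} is {y^4, x*y^2 - 5*y^3/6, x^2 - 2*x*y + y^2}; counting standard monomials gives mu = 6. Corank 2; j^3 = 3*(x - y)^3 is a perfect cube, so E-series; the 4-jet and mu = 6 give E_6.

E_{6}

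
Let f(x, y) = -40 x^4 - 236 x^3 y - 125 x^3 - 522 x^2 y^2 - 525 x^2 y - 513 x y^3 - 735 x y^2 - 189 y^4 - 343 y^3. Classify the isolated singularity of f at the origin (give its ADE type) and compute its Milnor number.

Type E_{7}, Milnor number mu = 7.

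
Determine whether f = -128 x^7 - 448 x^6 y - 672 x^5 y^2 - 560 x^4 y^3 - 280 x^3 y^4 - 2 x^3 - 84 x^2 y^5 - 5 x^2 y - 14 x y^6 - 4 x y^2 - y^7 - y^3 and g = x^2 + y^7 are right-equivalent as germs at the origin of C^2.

No.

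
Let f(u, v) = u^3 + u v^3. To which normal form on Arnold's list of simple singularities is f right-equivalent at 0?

E_{7}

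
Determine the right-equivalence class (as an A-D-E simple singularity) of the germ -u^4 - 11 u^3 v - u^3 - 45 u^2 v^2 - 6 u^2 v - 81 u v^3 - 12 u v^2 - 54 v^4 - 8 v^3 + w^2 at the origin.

E7

The Hessian of f at 0 has rank 1. Corank 2; j^3 = -(u + 2*v)^3 is a perfect cube, so E-series; the 4-jet and mu = 7 give E_7.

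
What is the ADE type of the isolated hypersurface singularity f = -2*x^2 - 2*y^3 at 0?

A_{2}

The Hessian of f at 0 is [[-4, 0], [0, 0]] with rank 1, so corank 1. A Groebner basis of the Jacobian ideal J(f) in C{x,y} is {y^2, x}; counting standard monomials gives mu = 2. Corank 1: A-series; mu = 2 gives A_2.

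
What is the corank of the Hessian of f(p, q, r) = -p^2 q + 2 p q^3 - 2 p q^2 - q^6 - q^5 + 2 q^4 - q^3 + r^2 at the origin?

2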